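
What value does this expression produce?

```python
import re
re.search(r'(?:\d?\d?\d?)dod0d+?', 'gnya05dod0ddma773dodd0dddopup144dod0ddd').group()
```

'05dod0d'

Pattern: optionally a digit, then optionally a digit, then optionally a digit (non-capturing group); then the literal 'd', then the literal 'od0', then one or more of the literal 'd' (lazy).
A non-greedy quantifier consumes as few characters as it can — just enough that the remainder of the pattern still matches from where it stops; whatever follows it matches normally.
Unlike `match`, `search` isn't anchored — it looks for the pattern anywhere in the string.
The match spans [4:11] → '05dod0d'.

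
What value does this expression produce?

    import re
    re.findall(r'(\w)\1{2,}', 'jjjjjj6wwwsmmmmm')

A backreference is literal: `\1` must see the identical characters the first group matched.
`findall` collects group 1 from each match (3 total).

['j', 'w', 'm']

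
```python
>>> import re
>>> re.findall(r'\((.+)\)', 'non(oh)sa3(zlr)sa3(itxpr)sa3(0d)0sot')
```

One capturing group, so `findall` returns just the captured substring from the one match — 1 in all.

['oh)sa3(zlr)sa3(itxpr)sa3(0d']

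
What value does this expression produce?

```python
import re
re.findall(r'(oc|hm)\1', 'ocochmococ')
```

A backreference is literal: `\1` must see the identical characters the first group matched.
Scanning left to right: at [0:4] match 'ococ', group 1 = 'oc'; at [6:10] match 'ococ', group 1 = 'oc'.
Because there's exactly one group, `findall` drops the full match and keeps group 1 from each hit.

['oc', 'oc']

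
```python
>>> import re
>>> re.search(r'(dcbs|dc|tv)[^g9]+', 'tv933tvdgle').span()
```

(5, 8)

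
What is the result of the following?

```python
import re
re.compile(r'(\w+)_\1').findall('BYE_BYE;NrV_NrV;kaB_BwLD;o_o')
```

['BYE', 'NrV', 'B', 'o']

After group 1 captures some text, `\1` only succeeds where that same text appears again.
Because there's exactly one group, `findall` drops the full match and keeps group 1 from each hit.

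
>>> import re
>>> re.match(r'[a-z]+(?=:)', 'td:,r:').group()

Because the assertion is zero-width, the text it checks is not consumed and won't appear in the result.
`match` is anchored at position 0; if the pattern doesn't fit there, it returns None.
The match spans [0:2] → 'td'.

'td'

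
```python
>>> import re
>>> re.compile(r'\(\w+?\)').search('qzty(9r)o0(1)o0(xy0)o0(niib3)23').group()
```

The match spans [4:8] → '(9r)'.

'(9r)'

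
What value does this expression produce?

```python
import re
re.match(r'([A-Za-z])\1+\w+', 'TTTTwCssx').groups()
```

('T',)

The match spans [0:9] → 'TTTTwCssx'.
Captured: group 1 = 'T'.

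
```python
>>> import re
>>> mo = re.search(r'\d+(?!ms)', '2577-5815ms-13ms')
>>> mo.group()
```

'2577'

`(?!…)`/`(?<!…)` only lets a position through if the neighbouring text does NOT match; no characters are consumed.
The match spans [0:4] → '2577'.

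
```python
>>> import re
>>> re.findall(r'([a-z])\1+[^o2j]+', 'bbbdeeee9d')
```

['b']

A backreference is literal: `\1` must see the identical characters the first group matched.
Because there's exactly one group, `findall` drops the full match and keeps group 1 from the one hit.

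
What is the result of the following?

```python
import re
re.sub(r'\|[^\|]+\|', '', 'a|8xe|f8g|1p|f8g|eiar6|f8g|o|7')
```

'af8gf8gf8g7'

`sub` substitutes '' at each match site.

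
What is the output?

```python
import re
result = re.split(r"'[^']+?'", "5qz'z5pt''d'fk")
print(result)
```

Splitting on the pattern gives 3 pieces.

['5qz', '', 'fk']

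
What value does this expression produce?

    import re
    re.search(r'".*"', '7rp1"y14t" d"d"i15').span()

`re.search` scans for the first position where the pattern succeeds.
The match spans [4:15] → '"y14t" d"d"'.

(4, 15)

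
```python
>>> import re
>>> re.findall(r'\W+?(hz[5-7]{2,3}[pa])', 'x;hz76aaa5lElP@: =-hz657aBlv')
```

This matches one or more of a non-word character (lazy); then the literal 'hz', then 2 to 3 of a character in [5-7], then one of [pa] (captured).
Scanning left to right: at [1:7] match ';hz76a', group 1 = 'hz76a'; at [14:25] match '@: =-hz657a', group 1 = 'hz657a'.
`findall` collects group 1 from each match (2 total).

['hz76a', 'hz657a']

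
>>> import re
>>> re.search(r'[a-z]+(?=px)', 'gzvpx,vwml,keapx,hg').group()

The lookaround is zero-width — it requires the adjacent text to match without consuming it, so the asserted text isn't part of the match.
Unlike `match`, `search` isn't anchored — it looks for the pattern anywhere in the string.
The match spans [0:3] → 'gzv'.

'gzv'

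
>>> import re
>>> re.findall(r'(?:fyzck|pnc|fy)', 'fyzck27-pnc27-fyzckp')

['fyzck', 'pnc', 'fyzck']

Alternation isn't longest-match — the leftmost alternative that fits at this position is chosen.
With no groups in the pattern, `findall` gives back each whole match — 3 here.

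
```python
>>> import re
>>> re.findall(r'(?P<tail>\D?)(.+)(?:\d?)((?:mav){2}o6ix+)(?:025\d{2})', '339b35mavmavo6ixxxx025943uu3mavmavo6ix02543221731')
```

[('', '339b35mavmavo6ixxxx025943uu3', 'mavmavo6ix')]

This matches optionally a non-digit (captured as 'tail'); then one or more of any character (captured); then optionally a digit (non-capturing group); then the literal 'mav' repeated 2 times, then the literal 'o6i', then one or more of the literal 'x' (captured); then the literal '025', then exactly 2 of a digit (non-capturing group).
Walking the string: at [0:43] match '339b35mavmavo6ixxxx025943uu3mavmavo6ix02543', groups = ('', '339b35mavmavo6ixxxx025943uu3', 'mavmavo6ix').
With 3 capturing groups, `findall` returns a 3-tuple per match.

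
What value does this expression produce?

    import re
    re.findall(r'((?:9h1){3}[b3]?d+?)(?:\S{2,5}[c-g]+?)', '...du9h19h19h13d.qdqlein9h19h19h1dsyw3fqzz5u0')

['9h19h19h13d', '9h19h19h1d']

The pattern matches the literal '9h1' repeated 3 times, then optionally one of [b3], then one or more of the literal 'd' (lazy) (captured); then 2 to 5 of a non-whitespace character, then one or more of a character in [c-g] (lazy) (non-capturing group).
Matches: at [5:22] match '9h19h19h13d.qdqle', group 1 = '9h19h19h13d'; at [24:39] match '9h19h19h1dsyw3f', group 1 = '9h19h19h1d'.
One capturing group, so `findall` returns just the captured substring from each match — 2 in all.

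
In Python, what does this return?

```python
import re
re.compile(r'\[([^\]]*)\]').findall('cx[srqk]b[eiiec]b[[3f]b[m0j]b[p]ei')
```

Because there's exactly one group, `findall` drops the full match and keeps group 1 from each hit.

['srqk', 'eiiec', '[3f', 'm0j', 'p']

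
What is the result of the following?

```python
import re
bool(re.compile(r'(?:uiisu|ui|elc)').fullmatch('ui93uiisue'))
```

False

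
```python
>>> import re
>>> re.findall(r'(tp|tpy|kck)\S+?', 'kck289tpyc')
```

['kck', 'tp']

Alternation isn't longest-match — the leftmost alternative that fits at this position is chosen.
Scanning left to right: at [0:4] match 'kck2', group 1 = 'kck'; at [6:9] match 'tpy', group 1 = 'tp'.
`findall` collects group 1 from each match (2 total).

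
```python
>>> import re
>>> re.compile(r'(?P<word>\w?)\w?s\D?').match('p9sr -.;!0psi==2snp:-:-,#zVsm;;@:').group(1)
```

'p'

The match spans [0:4] → 'p9sr'.
Captured: group 1 = 'p'.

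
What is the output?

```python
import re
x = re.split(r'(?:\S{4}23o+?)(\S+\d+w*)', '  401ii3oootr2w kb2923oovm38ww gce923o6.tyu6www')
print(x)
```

['  401ii3oootr2w ', 'ovm38ww', ' ', '6.tyu6www', '']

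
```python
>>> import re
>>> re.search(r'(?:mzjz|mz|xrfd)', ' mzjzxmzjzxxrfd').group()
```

'mzjz'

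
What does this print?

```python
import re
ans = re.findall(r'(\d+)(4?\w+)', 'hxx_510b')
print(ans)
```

[('510', 'b')]

The pattern matches one or more of a digit (captured); then optionally the literal '4', then one or more of a word character (captured).
Matches: at [4:8] match '510b', groups = ('510', 'b').
2 groups means the one result is a tuple of 2 captured strings — 1 here.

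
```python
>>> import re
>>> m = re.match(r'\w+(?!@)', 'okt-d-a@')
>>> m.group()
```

With `match`, the pattern is implicitly anchored at the beginning.
The match spans [0:3] → 'okt'.

'okt'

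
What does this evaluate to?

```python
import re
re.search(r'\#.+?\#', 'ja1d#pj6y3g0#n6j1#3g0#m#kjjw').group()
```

'#pj6y3g0#'

A `+?`/`*?`/`{m,n}?` starts at its minimum and grows only as far as needed for what follows to match.
`search` walks the string left to right and returns the first match it finds.
The match spans [4:13] → '#pj6y3g0#'.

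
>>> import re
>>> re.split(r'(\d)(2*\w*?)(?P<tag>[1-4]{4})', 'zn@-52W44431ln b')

['zn@-', '5', '2W', '4443', '1ln b']

This matches a digit (captured); then zero or more of a literal '2', then zero or more of a word character (lazy) (captured); then exactly 4 of a character in [1-4] (captured as 'tag').
A non-greedy quantifier consumes as few characters as it can — just enough that the remainder of the pattern still matches from where it stops; whatever follows it matches normally.
Matches to split on: at [4:11] → '52W4443'.
The group in the pattern means `split` returns the separators' captures alongside the pieces.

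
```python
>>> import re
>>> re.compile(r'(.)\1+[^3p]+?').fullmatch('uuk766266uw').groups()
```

The match spans [0:11] → 'uuk766266uw'.
Captured: group 1 = 'u'.

('u',)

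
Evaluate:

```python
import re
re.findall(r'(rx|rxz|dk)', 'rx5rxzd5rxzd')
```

`|` is ordered: at each position the engine commits to the first alternative that works.
Scanning left to right: at [0:2] match 'rx', group 1 = 'rx'; at [3:5] match 'rx', group 1 = 'rx'; at [8:10] match 'rx', group 1 = 'rx'.
`findall` collects group 1 from each match (3 total).

['rx', 'rx', 'rx']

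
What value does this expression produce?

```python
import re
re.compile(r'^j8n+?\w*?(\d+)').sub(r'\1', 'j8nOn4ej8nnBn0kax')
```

'4ej8nnBn0kax'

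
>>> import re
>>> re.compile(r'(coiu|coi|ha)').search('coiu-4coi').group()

Alternation tries branches left to right and keeps the first one that lets the overall match succeed at that position.
Unlike `match`, `search` isn't anchored — it looks for the pattern anywhere in the string.
The match spans [0:4] → 'coiu'.
Captured: group 1 = 'coiu'.

'coiu'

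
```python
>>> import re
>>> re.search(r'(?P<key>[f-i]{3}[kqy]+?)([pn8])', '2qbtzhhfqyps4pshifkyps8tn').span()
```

(5, 11)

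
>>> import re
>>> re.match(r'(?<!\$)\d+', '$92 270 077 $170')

`re.match` only tries the pattern at the start of the string.
Here the string doesn't start with a match, so the call returns None.

None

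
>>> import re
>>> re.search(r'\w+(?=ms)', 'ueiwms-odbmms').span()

(0, 4)

Lookahead/lookbehind check context without consuming it, so the matched span excludes the asserted characters.
`search` walks the string left to right and returns the first match it finds.
The match spans [0:4] → 'ueiw'.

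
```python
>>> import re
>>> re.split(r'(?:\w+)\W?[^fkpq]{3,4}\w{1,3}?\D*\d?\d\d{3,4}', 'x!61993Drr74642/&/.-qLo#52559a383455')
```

The pattern matches one or more of a word character (non-capturing group); then optionally a non-word character, then 3 to 4 of any character except [fkpq]; then 1 to 3 of a word character (lazy), then zero or more of a non-digit, then optionally a digit; then a digit, then 3 to 4 of a digit.
Matches to split on: at [0:15] → 'x!61993Drr74642'; at [20:36] → 'qLo#52559a383455'.
Each match becomes a cut point; 3 segments remain.

['', '/&/.-', '']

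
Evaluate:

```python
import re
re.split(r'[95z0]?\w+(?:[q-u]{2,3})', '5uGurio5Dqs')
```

The pattern matches optionally one of [95z0]; then one or more of a word character; then 2 to 3 of a character in [q-u] (non-capturing group).
Matches to split on: at [0:11] → '5uGurio5Dqs'.
Splitting on the pattern gives 2 pieces.

['', '']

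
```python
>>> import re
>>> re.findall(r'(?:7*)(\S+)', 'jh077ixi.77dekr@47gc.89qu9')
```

['jh077ixi.77dekr@47gc.89qu9']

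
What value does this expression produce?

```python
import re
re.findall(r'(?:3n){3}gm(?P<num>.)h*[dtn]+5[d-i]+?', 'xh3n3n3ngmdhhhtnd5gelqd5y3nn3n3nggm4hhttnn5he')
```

['d']

Pattern: the literal '3n' repeated 3 times, then the literal 'gm'; then any character (captured as 'num'); then zero or more of the literal 'h', then one or more of one of [dtn], then the literal '5'; then one or more of a character in [d-i] (lazy).
`findall` collects group 1 from the one match (1 total).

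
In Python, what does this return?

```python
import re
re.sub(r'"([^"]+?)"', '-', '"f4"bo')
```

'-bo'

`sub` substitutes '-' at each match site.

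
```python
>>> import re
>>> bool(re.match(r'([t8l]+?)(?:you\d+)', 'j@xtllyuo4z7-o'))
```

The pattern matches one or more of one of [t8l] (lazy) (captured); then the literal 'you', then one or more of a digit (non-capturing group).
With `match`, the pattern is implicitly anchored at the beginning.
Here the pattern fails at index 0, so the call returns None, and `bool(None)` is False.

False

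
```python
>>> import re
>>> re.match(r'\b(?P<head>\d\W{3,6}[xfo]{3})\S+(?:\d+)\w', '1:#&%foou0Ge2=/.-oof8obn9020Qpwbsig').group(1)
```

'1:#&%foo'

The match spans [0:29] → '1:#&%foou0Ge2=/.-oof8obn9020Q'.
Captured: group 1 = '1:#&%foo'.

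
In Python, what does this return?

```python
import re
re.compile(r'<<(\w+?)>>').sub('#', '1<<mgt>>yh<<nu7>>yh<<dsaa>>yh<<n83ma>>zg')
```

'1#yh#yh#yh#zg'

Every occurrence is swapped for '#'.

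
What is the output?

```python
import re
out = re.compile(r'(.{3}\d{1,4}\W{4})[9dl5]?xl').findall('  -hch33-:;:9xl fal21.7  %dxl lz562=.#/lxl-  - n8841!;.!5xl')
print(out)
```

['hch33-:;:', ' lz562=.#/', '- n8841!;.!']

`findall` collects group 1 from each match (3 total).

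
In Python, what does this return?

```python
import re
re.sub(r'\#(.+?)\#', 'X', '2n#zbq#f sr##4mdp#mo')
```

Because the quantifier is non-greedy, it stops expanding at the earliest point where the rest of the pattern can succeed.
Matches: at [2:7] → '#zbq#'; at [11:18] → '##4mdp#'.
Each match is replaced by 'X'.

'2nXf srXmo'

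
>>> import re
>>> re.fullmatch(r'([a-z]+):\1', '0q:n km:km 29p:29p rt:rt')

None

The backreference `\1` re-matches whatever the first group consumed, character for character.
For `fullmatch`, every character of the input must be accounted for by the pattern.
Here the pattern can't cover the whole string, so the call returns None.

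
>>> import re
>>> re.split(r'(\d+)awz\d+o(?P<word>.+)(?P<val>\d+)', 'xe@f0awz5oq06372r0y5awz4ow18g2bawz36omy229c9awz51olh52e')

Pattern: one or more of a digit (captured); then the literal 'awz', then one or more of a digit, then a literal 'o'; then one or more of any character (captured as 'word'); then one or more of a digit (captured as 'val').
Matches to split on: at [4:54] → '0awz5oq06372r0y5awz4ow18g2bawz36omy229c9awz51olh52'.
With a capturing group present, the delimiter's captured portion is kept in the result list.

['xe@f', '0', 'q06372r0y5awz4ow18g2bawz36omy229c9awz51olh5', '2', 'e']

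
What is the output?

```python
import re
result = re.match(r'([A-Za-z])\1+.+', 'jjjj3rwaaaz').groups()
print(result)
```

`\1` is not a pattern — it's the concrete string captured by group 1, re-applied verbatim.
`match` is anchored at position 0; if the pattern doesn't fit there, it returns None.
The match spans [0:11] → 'jjjj3rwaaaz'.
Captured: group 1 = 'j'.

('j',)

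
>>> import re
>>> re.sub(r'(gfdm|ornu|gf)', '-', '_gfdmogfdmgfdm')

Branches in `(...|...)` are attempted left-to-right; the first branch that allows the whole pattern to succeed is taken.
`sub` substitutes '-' at each match site.

'_-o--'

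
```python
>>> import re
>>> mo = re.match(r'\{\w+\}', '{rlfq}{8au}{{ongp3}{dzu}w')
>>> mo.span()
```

(0, 6)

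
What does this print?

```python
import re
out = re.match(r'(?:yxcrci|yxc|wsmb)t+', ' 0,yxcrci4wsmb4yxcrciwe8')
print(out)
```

`re.match` only tries the pattern at the start of the string.
Here the string doesn't start with a match, so the call returns None.

None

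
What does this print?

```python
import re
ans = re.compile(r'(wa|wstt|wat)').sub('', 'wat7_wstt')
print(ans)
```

`|` is ordered: at each position the engine commits to the first alternative that works.
Each match is replaced by ''.

t7_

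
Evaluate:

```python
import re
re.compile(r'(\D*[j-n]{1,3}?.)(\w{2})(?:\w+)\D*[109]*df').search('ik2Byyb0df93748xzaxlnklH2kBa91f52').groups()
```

('ik2', 'By')

The match spans [0:10] → 'ik2Byyb0df'.
Captured: group 1 = 'ik2', group 2 = 'By'.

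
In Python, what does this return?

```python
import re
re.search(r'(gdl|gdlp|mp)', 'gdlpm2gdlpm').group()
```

'gdl'

`|` is ordered: at each position the engine commits to the first alternative that works.
Unlike `match`, `search` isn't anchored — it looks for the pattern anywhere in the string.
The match spans [0:3] → 'gdl'.
Captured: group 1 = 'gdl'.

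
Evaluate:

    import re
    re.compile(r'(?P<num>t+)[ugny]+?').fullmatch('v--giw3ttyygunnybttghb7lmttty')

`re.fullmatch` is like wrapping the pattern in `^…$` (in single-line mode).
Here there's no way to consume every character, so the call returns None.

None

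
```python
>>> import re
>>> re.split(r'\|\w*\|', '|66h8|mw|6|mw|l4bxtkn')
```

['', 'mw', 'mw|l4bxtkn']

Each match becomes a cut point; 3 segments remain.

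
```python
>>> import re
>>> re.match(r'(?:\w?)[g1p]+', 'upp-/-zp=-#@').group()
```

The pattern matches optionally a word character (non-capturing group); then one or more of one of [g1p].
`re.match` only tries the pattern at the start of the string.
The match spans [0:3] → 'upp'.

'upp'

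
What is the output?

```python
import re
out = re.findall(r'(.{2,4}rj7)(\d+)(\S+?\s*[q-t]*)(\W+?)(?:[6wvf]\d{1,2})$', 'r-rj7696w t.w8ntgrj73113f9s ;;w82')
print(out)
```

This matches 2 to 4 of any character, then the literal 'rj7' (captured); then one or more of a digit (captured); then one or more of a non-whitespace character (lazy), then zero or more of whitespace, then zero or more of a character in [q-t] (captured); then one or more of a non-word character (lazy) (captured); then one of [6wvf], then 1 to 2 of a digit (non-capturing group); then anchored at the end.
Scanning left to right: at [13:33] match '8ntgrj73113f9s ;;w82', groups = ('8ntgrj7', '3113', 'f9s', ' ;;').
Multiple groups make `findall` return tuples — one 4-tuple for the one match.

[('8ntgrj7', '3113', 'f9s', ' ;;')]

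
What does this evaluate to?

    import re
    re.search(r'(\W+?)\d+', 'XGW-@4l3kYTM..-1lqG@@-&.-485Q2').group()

'-@4'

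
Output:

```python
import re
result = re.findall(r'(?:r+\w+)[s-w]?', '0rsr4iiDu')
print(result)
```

['rsr4iiDu']

With no groups in the pattern, `findall` gives back each whole match — 1 here.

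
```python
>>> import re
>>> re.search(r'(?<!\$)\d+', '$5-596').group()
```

'596'

`(?!…)`/`(?<!…)` only lets a position through if the neighbouring text does NOT match; no characters are consumed.
The match spans [3:6] → '596'.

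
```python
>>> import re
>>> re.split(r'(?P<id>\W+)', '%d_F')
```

['', '%', 'd_F']

This matches one or more of a non-word character (captured as 'id').
Matches to split on: at [0:1] → '%'.
The group in the pattern means `split` returns the separators' captures alongside the pieces.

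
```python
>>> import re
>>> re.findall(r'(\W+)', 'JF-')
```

This matches one or more of a non-word character (captured).
Walking the string: at [2:3] match '-', group 1 = '-'.
One capturing group, so `findall` returns just the captured substring from the one match — 1 in all.

['-']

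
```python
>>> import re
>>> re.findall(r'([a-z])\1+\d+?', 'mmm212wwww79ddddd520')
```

A backreference is literal: `\1` must see the identical characters the first group matched.
Because there's exactly one group, `findall` drops the full match and keeps group 1 from each hit.

['m', 'w', 'd']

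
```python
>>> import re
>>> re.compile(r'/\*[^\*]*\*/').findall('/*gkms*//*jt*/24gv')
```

['/*gkms*/', '/*jt*/']

Matches: at [0:8] → '/*gkms*/'; at [8:14] → '/*jt*/'.
`findall` yields the raw match text (2 of them) because the pattern has no groups.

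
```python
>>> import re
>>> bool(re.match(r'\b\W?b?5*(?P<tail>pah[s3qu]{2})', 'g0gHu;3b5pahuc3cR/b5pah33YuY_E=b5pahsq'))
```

False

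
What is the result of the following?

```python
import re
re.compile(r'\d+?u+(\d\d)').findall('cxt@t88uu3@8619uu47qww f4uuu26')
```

['47', '26']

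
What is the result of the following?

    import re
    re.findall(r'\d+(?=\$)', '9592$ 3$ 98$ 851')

['9592', '3', '98']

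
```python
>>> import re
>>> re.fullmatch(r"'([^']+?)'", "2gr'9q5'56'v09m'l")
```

None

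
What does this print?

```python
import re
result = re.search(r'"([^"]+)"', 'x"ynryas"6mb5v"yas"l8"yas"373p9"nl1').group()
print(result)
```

"ynryas"

`search` walks the string left to right and returns the first match it finds.
The match spans [1:9] → '"ynryas"'.
Captured: group 1 = 'ynryas'.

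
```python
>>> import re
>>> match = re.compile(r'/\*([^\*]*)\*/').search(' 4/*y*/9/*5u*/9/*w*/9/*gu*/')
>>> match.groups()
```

`re.search` tries every starting position until one works.
The match spans [2:7] → '/*y*/'.
Captured: group 1 = 'y'.

('y',)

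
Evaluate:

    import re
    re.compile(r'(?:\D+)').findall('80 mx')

This matches one or more of a non-digit (non-capturing group).
Scanning left to right: at [2:5] → ' mx'.
Since nothing is captured, `findall` lists the 1 matched substring directly.

[' mx']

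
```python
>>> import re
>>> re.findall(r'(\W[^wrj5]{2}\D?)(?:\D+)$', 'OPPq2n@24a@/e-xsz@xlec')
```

['@24a']

The pattern matches a non-word character, then exactly 2 of any character except [wrj5], then optionally a non-digit (captured); then one or more of a non-digit (non-capturing group); then anchored at the end.
One capturing group, so `findall` returns just the captured substring from the one match — 1 in all.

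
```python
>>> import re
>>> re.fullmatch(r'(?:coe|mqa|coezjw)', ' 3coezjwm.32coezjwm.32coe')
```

`fullmatch` succeeds only if the pattern covers the string from start to end.
Here the pattern can't cover the whole string, so the call returns None.

None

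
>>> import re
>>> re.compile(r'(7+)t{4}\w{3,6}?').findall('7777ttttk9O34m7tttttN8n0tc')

['7777', '7']

This matches one or more of a literal '7' (captured); then exactly 4 of the literal 't', then 3 to 6 of a word character (lazy).
One capturing group, so `findall` returns just the captured substring from each match — 2 in all.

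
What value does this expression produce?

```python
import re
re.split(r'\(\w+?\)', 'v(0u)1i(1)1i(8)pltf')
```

Each match becomes a cut point; 4 segments remain.

['v', '1i', '1i', 'pltf']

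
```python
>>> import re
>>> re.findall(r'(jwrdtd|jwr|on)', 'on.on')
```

['on', 'on']

With a single group, `findall` returns only what that group captured — 2 items.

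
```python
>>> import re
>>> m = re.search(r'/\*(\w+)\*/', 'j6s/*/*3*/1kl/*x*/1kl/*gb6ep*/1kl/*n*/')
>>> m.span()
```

`search` walks the string left to right and returns the first match it finds.
The match spans [5:10] → '/*3*/'.
Captured: group 1 = '3'.

(5, 10)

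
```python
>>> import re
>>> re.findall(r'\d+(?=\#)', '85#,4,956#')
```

['85', '956']

The lookaround is zero-width — it requires the adjacent text to match without consuming it, so the asserted text isn't part of the match.
Matches: at [0:2] → '85'; at [6:9] → '956'.
`findall` yields the raw match text (2 of them) because the pattern has no groups.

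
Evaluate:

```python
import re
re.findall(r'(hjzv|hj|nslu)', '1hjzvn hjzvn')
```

['hjzv', 'hjzv']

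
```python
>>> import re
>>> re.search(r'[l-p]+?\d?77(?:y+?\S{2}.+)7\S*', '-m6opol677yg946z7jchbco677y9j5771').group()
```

This matches one or more of a character in [l-p] (lazy), then optionally a digit, then the literal '77'; then one or more of the literal 'y' (lazy), then exactly 2 of a non-whitespace character, then one or more of any character (non-capturing group); then the literal '7', then zero or more of a non-whitespace character.
`re.search` tries every starting position until one works.
The match spans [3:33] → 'opol677yg946z7jchbco677y9j5771'.

'opol677yg946z7jchbco677y9j5771'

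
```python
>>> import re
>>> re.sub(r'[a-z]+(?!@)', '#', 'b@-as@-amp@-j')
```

'b@-#s@-#p@-#'

A negative assertion filters positions out without eating any characters.
Every occurrence is swapped for '#'.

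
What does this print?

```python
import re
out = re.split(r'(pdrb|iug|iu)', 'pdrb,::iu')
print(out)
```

['', 'pdrb', ',::', 'iu', '']

Matches to split on: at [0:4] → 'pdrb'; at [7:9] → 'iu'.
Because the pattern has a capturing group, `split` also inserts each captured text between the pieces.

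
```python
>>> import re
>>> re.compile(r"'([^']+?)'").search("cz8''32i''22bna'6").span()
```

(4, 9)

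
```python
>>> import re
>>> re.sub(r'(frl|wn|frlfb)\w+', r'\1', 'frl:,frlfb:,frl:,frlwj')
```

Matches: at [5:10] → 'frlfb'; at [17:22] → 'frlwj'.
Each match is replaced using the text its own group 1 captured.

'frl:,frl:,frl:,frl'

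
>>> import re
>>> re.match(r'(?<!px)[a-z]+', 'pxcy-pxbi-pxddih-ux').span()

(0, 4)

The negative lookahead/lookbehind blocks any match where the forbidden context is present.
`match` is anchored at position 0; if the pattern doesn't fit there, it returns None.
The match spans [0:4] → 'pxcy'.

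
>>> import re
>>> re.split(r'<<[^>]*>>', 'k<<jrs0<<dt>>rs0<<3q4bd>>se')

['k', 'rs0', 'se']

Splitting on the pattern gives 3 pieces.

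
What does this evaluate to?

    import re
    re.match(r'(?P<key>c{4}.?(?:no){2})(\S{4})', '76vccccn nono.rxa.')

With `match`, the pattern is implicitly anchored at the beginning.
Here the pattern fails at index 0, so the call returns None.

None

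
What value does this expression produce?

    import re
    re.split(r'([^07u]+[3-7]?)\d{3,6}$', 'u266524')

['u', '266', '']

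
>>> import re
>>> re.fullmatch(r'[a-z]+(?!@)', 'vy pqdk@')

`fullmatch` succeeds only if the pattern covers the string from start to end.
Here the string isn't matched end-to-end, so the call returns None.

None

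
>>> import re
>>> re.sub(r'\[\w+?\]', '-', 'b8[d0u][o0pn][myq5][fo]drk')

'b8----drk'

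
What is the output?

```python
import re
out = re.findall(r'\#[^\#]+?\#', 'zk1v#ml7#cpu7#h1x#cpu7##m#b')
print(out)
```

['#ml7#', '#h1x#', '#m#']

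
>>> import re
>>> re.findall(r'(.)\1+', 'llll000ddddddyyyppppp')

`\1` is not a pattern — it's the concrete string captured by group 1, re-applied verbatim.
Matches: at [0:4] match 'llll', group 1 = 'l'; at [4:7] match '000', group 1 = '0'; at [7:13] match 'dddddd', group 1 = 'd'; at [13:16] match 'yyy', group 1 = 'y'; at [16:21] match 'ppppp', group 1 = 'p'.
Because there's exactly one group, `findall` drops the full match and keeps group 1 from each hit.

['l', '0', 'd', 'y', 'p']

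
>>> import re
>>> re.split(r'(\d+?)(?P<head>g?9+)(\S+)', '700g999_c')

Because the pattern has a capturing group, `split` also inserts each captured text between the pieces.

['', '700', 'g999', '_c', '']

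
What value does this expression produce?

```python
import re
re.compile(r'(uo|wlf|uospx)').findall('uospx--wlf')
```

['uo', 'wlf']

Branches in `(...|...)` are attempted left-to-right; the first branch that allows the whole pattern to succeed is taken.
`findall` collects group 1 from each match (2 total).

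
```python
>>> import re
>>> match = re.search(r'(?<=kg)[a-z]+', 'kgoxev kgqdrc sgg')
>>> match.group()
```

'oxev'

Lookahead/lookbehind check context without consuming it, so the matched span excludes the asserted characters.
The match spans [2:6] → 'oxev'.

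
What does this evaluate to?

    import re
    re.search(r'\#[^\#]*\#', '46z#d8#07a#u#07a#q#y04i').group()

'#d8#'

The match spans [3:7] → '#d8#'.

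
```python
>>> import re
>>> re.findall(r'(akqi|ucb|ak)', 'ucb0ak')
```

['ucb', 'ak']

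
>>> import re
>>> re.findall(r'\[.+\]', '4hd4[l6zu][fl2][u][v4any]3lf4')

Scanning left to right: at [4:25] → '[l6zu][fl2][u][v4any]'.
With no groups in the pattern, `findall` gives back each whole match — 1 here.

['[l6zu][fl2][u][v4any]']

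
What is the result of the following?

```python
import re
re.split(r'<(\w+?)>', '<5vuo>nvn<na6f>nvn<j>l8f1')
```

['', '5vuo', 'nvn', 'na6f', 'nvn', 'j', 'l8f1']

Because the pattern has a capturing group, `split` also inserts each captured text between the pieces.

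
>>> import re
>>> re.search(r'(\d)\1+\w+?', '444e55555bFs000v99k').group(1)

`\1` has to match the exact text group 1 already captured.
`re.search` scans for the first position where the pattern succeeds.
The match spans [0:4] → '444e'.
Captured: group 1 = '4'.

'4'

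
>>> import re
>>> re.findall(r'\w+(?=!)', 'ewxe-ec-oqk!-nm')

['oqk']

The lookaround is zero-width — it requires the adjacent text to match without consuming it, so the asserted text isn't part of the match.
Scanning left to right: at [8:11] → 'oqk'.
No capturing groups, so `findall` returns the 1 full match string.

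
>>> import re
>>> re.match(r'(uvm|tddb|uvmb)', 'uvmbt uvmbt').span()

(0, 3)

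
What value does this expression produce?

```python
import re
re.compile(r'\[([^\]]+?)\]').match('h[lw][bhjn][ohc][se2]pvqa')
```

`re.match` won't scan ahead — the pattern has to work from the very first character.
Here the string doesn't start with a match, so the call returns None.

None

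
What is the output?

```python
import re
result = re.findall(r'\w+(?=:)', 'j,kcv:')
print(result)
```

The `(?=…)`/`(?<=…)` assertion just peeks at neighbouring text; it doesn't advance the match position.
Matches: at [2:5] → 'kcv'.
No capturing groups, so `findall` returns the 1 full match string.

['kcv']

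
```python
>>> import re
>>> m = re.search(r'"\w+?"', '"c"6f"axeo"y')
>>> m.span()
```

(0, 3)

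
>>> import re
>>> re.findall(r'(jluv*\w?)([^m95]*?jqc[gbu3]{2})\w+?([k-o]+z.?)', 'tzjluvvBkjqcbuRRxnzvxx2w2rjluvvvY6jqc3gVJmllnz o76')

[('jluvvB', 'kjqcbu', 'nzv'), ('jluvvvY', '6jqc3g', 'mllnz ')]

The pattern matches the literal 'jlu', then zero or more of a literal 'v', then optionally a word character (captured); then zero or more of any character except [m95] (lazy), then the literal 'jqc', then exactly 2 of one of [gbu3] (captured); then one or more of a word character (lazy); then one or more of a character in [k-o], then the literal 'z', then optionally any character (captured).
With the lazy modifier that quantifier settles for the fewest repetitions that let the rest of the pattern succeed (the atoms after it are unaffected and can still be greedy).
Walking the string: at [2:20] match 'jluvvBkjqcbuRRxnzv', groups = ('jluvvB', 'kjqcbu', 'nzv'); at [26:47] match 'jluvvvY6jqc3gVJmllnz ', groups = ('jluvvvY', '6jqc3g', 'mllnz ').
With 3 capturing groups, `findall` returns a 3-tuple per match.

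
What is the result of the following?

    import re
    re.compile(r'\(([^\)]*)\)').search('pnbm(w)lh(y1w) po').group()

'(w)'

The match spans [4:7] → '(w)'.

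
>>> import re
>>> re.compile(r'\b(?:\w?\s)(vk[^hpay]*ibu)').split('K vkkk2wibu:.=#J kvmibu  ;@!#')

['', 'vkkk2wibu:.=#J kvmibu', '  ;@!#']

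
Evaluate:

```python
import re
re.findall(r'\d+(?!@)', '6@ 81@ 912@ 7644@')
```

`(?!…)`/`(?<!…)` only lets a position through if the neighbouring text does NOT match; no characters are consumed.
Since nothing is captured, `findall` lists the 3 matched substrings directly.

['8', '91', '764']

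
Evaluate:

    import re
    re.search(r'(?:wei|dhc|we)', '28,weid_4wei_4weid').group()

The regex engine tests alternatives in the order written; an earlier branch that matches wins even if a later one would match more.
The match spans [3:6] → 'wei'.

'wei'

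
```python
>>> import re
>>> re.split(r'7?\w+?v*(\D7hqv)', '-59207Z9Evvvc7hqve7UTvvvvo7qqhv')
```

Pattern: optionally the literal '7', then one or more of a word character (lazy), then zero or more of a literal 'v'; then a non-digit, then the literal '7h', then the literal 'qv' (captured).
Matches to split on: at [1:17] → '59207Z9Evvvc7hqv'.
Because the pattern has a capturing group, `split` also inserts each captured text between the pieces.

['-', 'c7hqv', 'e7UTvvvvo7qqhv']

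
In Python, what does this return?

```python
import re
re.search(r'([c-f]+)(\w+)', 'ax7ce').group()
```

The match spans [3:5] → 'ce'.

'ce'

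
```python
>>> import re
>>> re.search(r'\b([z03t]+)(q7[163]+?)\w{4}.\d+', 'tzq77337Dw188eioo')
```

Pattern: a word boundary (`\b`, zero-width); then one or more of one of [z03t] (captured); then the literal 'q7', then one or more of one of [163] (lazy) (captured); then exactly 4 of a word character, then any character, then one or more of a digit.
`re.search` scans for the first position where the pattern succeeds.
Here nothing in the string fits, so the call returns None.

None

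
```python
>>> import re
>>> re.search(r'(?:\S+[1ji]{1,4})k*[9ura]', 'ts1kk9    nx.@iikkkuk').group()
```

The match spans [0:6] → 'ts1kk9'.

'ts1kk9'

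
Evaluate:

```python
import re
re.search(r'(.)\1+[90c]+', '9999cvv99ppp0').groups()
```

The match spans [0:5] → '9999c'.
Captured: group 1 = '9'.

('9',)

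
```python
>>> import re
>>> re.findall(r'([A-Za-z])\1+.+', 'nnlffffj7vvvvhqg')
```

`\1` has to match the exact text group 1 already captured.
Matches: at [0:16] match 'nnlffffj7vvvvhqg', group 1 = 'n'.
Because there's exactly one group, `findall` drops the full match and keeps group 1 from the one hit.

['n']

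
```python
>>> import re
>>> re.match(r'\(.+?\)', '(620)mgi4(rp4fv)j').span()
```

(0, 5)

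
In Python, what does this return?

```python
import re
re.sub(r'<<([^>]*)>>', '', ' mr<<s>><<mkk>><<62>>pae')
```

' mrpae'

`sub` substitutes '' at each match site.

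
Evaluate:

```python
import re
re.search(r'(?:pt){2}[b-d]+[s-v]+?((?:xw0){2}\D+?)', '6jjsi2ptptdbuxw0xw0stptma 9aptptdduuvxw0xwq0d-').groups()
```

The match spans [6:20] → 'ptptdbuxw0xw0s'.
Captured: group 1 = 'xw0xw0s'.

('xw0xw0s',)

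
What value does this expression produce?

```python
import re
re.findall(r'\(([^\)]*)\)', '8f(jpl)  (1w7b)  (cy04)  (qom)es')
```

Scanning left to right: at [2:7] match '(jpl)', group 1 = 'jpl'; at [9:15] match '(1w7b)', group 1 = '1w7b'; at [17:23] match '(cy04)', group 1 = 'cy04'; at [25:30] match '(qom)', group 1 = 'qom'.
`findall` collects group 1 from each match (4 total).

['jpl', '1w7b', 'cy04', 'qom']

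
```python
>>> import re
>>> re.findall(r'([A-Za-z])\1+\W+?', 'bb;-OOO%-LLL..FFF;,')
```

['b', 'O', 'L', 'F']

`\1` is not a pattern — it's the concrete string captured by group 1, re-applied verbatim.
Matches: at [0:3] match 'bb;', group 1 = 'b'; at [4:8] match 'OOO%', group 1 = 'O'; at [9:13] match 'LLL.', group 1 = 'L'; at [14:18] match 'FFF;', group 1 = 'F'.
One capturing group, so `findall` returns just the captured substring from each match — 4 in all.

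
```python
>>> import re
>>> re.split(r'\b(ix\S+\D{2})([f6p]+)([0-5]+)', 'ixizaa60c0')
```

The pattern matches a word boundary (`\b`, zero-width); then the literal 'ix', then one or more of a non-whitespace character, then exactly 2 of a non-digit (captured); then one or more of one of [f6p] (captured); then one or more of a character in [0-5] (captured).
Matches to split on: at [0:8] → 'ixizaa60'.
Because the pattern has a capturing group, `split` also inserts each captured text between the pieces.

['', 'ixizaa', '6', '0', 'c0']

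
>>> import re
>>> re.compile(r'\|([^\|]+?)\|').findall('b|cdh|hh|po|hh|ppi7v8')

Because there's exactly one group, `findall` drops the full match and keeps group 1 from each hit.

['cdh', 'po']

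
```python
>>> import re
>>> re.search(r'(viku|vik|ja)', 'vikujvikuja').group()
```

'viku'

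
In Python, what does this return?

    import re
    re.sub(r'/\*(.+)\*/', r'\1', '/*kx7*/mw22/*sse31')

Matches: at [0:7] → '/*kx7*/'.
`\1` in the replacement pulls in group 1's text for each match.

'kx7mw22/*sse31'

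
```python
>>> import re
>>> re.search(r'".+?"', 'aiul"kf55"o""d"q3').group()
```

`re.search` scans for the first position where the pattern succeeds.
The match spans [4:10] → '"kf55"'.

'"kf55"'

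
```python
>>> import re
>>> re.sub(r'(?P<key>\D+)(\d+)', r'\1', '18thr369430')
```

'18thr'

The pattern matches one or more of a non-digit (captured as 'key'); then one or more of a digit (captured).
Matches: at [2:11] → 'thr369430'.
The replacement refers to a captured group, so each match is rewritten using its own captured text.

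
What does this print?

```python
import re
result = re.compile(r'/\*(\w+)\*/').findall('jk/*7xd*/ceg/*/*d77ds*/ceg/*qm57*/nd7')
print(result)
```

['7xd', 'd77ds', 'qm57']

Matches: at [2:9] match '/*7xd*/', group 1 = '7xd'; at [14:23] match '/*d77ds*/', group 1 = 'd77ds'; at [26:34] match '/*qm57*/', group 1 = 'qm57'.
One capturing group, so `findall` returns just the captured substring from each match — 3 in all.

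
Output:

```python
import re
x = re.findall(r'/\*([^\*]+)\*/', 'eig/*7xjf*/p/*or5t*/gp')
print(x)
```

Because there's exactly one group, `findall` drops the full match and keeps group 1 from each hit.

['7xjf', 'or5t']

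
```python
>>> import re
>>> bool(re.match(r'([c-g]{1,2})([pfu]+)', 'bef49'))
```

False

Pattern: 1 to 2 of a character in [c-g] (captured); then one or more of one of [pfu] (captured).
`match` is anchored at position 0; if the pattern doesn't fit there, it returns None.
Here the string doesn't start with a match, so the call returns None, and `bool(None)` is False.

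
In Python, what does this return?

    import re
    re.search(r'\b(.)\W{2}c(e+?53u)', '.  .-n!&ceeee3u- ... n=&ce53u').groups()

('n', 'e53u')

This matches a word boundary (`\b`, zero-width); then any character (captured); then exactly 2 of a non-word character, then the literal 'c'; then one or more of a literal 'e' (lazy), then the literal '53u' (captured).
`re.search` tries every starting position until one works.
The match spans [21:29] → 'n=&ce53u'.
Captured: group 1 = 'n', group 2 = 'e53u'.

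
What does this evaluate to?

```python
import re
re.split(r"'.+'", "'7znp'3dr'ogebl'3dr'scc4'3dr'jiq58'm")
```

Splitting on the pattern gives 2 pieces.

['', 'm']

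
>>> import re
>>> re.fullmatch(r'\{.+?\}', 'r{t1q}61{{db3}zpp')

`fullmatch` succeeds only if the pattern covers the string from start to end.
Here there's no way to consume every character, so the call returns None.

None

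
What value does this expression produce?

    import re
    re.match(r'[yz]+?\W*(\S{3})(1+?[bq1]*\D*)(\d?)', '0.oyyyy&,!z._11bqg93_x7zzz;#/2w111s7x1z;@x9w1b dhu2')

`re.match` only tries the pattern at the start of the string.
Here position 0 doesn't satisfy it, so the call returns None.

None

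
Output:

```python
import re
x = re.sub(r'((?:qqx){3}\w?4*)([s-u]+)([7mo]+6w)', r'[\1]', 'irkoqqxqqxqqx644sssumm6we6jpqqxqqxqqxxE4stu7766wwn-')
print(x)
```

irko[qqxqqxqqx644]e6jpqqxqqxqqxxE4stu7766wwn-

Pattern: the literal 'qqx' repeated 3 times, then optionally a word character, then zero or more of the literal '4' (captured); then one or more of a character in [s-u] (captured); then one or more of one of [7mo], then the literal '6w' (captured).
Matches: at [4:24] → 'qqxqqxqqx644sssumm6w'.
Each match is replaced using the text its own group 1 captured.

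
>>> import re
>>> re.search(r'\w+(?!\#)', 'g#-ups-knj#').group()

'ups'

The negative lookaround is zero-width — it rules out positions where the adjacent text would match, without consuming anything.
The match spans [3:6] → 'ups'.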